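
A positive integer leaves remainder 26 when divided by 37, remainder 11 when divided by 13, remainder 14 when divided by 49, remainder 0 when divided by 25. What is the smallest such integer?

542150

From x ≡ 26 (mod 37) write x = 26 + 37t. Substituting into x ≡ 11 (mod 13) gives 37t ≡ 11 (mod 13), and since 11⁻¹ ≡ 6 (mod 13), t ≡ 1. Hence x ≡ 26 + 37·1 = 63 (mod 481).
From x ≡ 63 (mod 481) write x = 63 + 481t. Substituting into x ≡ 14 (mod 49) gives 481t ≡ 0 (mod 49), and since 40⁻¹ ≡ 38 (mod 49), t ≡ 0. Hence x ≡ 63 + 481·0 = 63 (mod 23569).
From x ≡ 63 (mod 23569) write x = 63 + 23569t. Substituting into x ≡ 0 (mod 25) gives 23569t ≡ 12 (mod 25), and since 19⁻¹ ≡ 4 (mod 25), t ≡ 23. Hence x ≡ 63 + 23569·23 = 542150 (mod 589225).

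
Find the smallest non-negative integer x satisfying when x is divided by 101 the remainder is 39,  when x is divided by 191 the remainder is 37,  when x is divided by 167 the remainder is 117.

2818242

The moduli are pairwise coprime; N = 101·191·167 = 3221597.
N/101 = 31897; 31897 ≡ 82 (mod 101); 82·85 ≡ 1, so inverse 85.
N/191 = 16867; 16867 ≡ 59 (mod 191); 59·68 ≡ 1, so inverse 68.
N/167 = 19291; 19291 ≡ 86 (mod 167); 86·134 ≡ 1, so inverse 134.
x ≡ 39·31897·85 + 37·16867·68 + 117·19291·134 = 450620225.
450620225 mod 3221597 = 2818242.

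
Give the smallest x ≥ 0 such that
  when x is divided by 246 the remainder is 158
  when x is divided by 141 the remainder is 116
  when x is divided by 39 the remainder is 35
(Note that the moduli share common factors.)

129554

Combine the congruences pairwise.
gcd(246, 141) = 3 and 3 | (116 − 158), so the pair is consistent; merging gives x ≡ 2372 (mod 11562), where 11562 = lcm(246, 141).
gcd(11562, 39) = 3 and 3 | (35 − 2372), so the pair is consistent; merging gives x ≡ 129554 (mod 150306), where 150306 = lcm(11562, 39).
The solution is unique modulo lcm(246, 141, 39) = 150306.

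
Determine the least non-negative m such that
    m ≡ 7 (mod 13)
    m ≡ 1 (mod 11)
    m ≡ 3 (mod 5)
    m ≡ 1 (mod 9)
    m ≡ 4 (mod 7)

From m ≡ 7 (mod 13) write m = 7 + 13t. Substituting into m ≡ 1 (mod 11) gives 13t ≡ 5 (mod 11), and since 2⁻¹ ≡ 6 (mod 11), t ≡ 8. Hence m ≡ 7 + 13·8 = 111 (mod 143).
From m ≡ 111 (mod 143) write m = 111 + 143t. Substituting into m ≡ 3 (mod 5) gives 143t ≡ 2 (mod 5), and since 3⁻¹ ≡ 2 (mod 5), t ≡ 4. Hence m ≡ 111 + 143·4 = 683 (mod 715).
From m ≡ 683 (mod 715) write m = 683 + 715t. Substituting into m ≡ 1 (mod 9) gives 715t ≡ 2 (mod 9), and since 4⁻¹ ≡ 7 (mod 9), t ≡ 5. Hence m ≡ 683 + 715·5 = 4258 (mod 6435).
From m ≡ 4258 (mod 6435) write m = 4258 + 6435t. Substituting into m ≡ 4 (mod 7) gives 6435t ≡ 2 (mod 7), and since 2⁻¹ ≡ 4 (mod 7), t ≡ 1. Hence m ≡ 4258 + 6435·1 = 10693 (mod 45045).

10693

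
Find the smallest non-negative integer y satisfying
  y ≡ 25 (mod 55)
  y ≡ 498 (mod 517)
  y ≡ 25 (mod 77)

6185

gcd(55, 517) = 11 and 11 | (498 − 25), so the pair is consistent; merging gives y ≡ 1015 (mod 2585), where 2585 = lcm(55, 517).
gcd(2585, 77) = 11 and 11 | (25 − 1015), so the pair is consistent; merging gives y ≡ 6185 (mod 18095), where 18095 = lcm(2585, 77).
The solution is unique modulo lcm(55, 517, 77) = 18095.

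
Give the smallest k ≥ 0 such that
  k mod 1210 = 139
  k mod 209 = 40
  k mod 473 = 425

491399

gcd(1210, 209) = 11 and 11 | (40 − 139), so the pair is consistent; merging gives k ≡ 8609 (mod 22990), where 22990 = lcm(1210, 209).
gcd(22990, 473) = 11 and 11 | (425 − 8609), so the pair is consistent; merging gives k ≡ 491399 (mod 988570), where 988570 = lcm(22990, 473).
The solution is unique modulo lcm(1210, 209, 473) = 988570.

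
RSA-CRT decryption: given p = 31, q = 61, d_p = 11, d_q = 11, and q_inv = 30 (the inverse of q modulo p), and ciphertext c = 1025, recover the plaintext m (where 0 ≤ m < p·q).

m₁ = c^(d_p) mod p: c ≡ 2 (mod 31), and 2^11 mod 31 = 2.
m₂ = c^(d_q) mod q: c ≡ 49 (mod 61), and 49^11 mod 61 = 46.
h = q_inv·(m₁ − m₂) mod p = 30·(2 − 46) mod 31 = 13.
m = m₂ + h·q = 46 + 13·61 = 839.

839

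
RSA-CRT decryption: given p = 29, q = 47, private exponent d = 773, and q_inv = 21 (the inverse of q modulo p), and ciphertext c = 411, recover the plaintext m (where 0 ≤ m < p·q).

d_p = d mod (p−1) = 773 mod 28 = 17; d_q = d mod (q−1) = 37.
m₁ = c^(d_p) mod p: c ≡ 5 (mod 29), and 5^17 mod 29 = 9.
m₂ = c^(d_q) mod q: c ≡ 35 (mod 47), and 35^37 mod 47 = 22.
h = q_inv·(m₁ − m₂) mod p = 21·(9 − 22) mod 29 = 17.
m = m₂ + h·q = 22 + 17·47 = 821.

821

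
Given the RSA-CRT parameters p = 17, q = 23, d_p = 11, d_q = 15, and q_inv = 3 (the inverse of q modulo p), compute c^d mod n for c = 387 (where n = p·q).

m₁ = c^(d_p) mod p: c ≡ 13 (mod 17), and 13^11 mod 17 = 4.
m₂ = c^(d_q) mod q: c ≡ 19 (mod 23), and 19^15 mod 23 = 20.
h = q_inv·(m₁ − m₂) mod p = 3·(4 − 20) mod 17 = 3.
m = m₂ + h·q = 20 + 3·23 = 89.

89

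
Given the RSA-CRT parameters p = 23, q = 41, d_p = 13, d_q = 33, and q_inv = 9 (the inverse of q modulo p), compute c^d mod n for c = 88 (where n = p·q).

99

m₁ = c^(d_p) mod p: c ≡ 19 (mod 23), and 19^13 mod 23 = 7.
m₂ = c^(d_q) mod q: c ≡ 6 (mod 41), and 6^33 mod 41 = 17.
h = q_inv·(m₁ − m₂) mod p = 9·(7 − 17) mod 23 = 2.
m = m₂ + h·q = 17 + 2·41 = 99.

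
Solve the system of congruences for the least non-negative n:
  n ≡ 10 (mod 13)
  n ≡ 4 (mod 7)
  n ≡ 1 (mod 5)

From n ≡ 10 (mod 13) write n = 10 + 13t. Substituting into n ≡ 4 (mod 7) gives 13t ≡ 1 (mod 7), and since 6⁻¹ ≡ 6 (mod 7), t ≡ 6. Hence n ≡ 10 + 13·6 = 88 (mod 91).
From n ≡ 88 (mod 91) write n = 88 + 91t. Substituting into n ≡ 1 (mod 5) gives 91t ≡ 3 (mod 5), and since 1⁻¹ ≡ 1 (mod 5), t ≡ 3. Hence n ≡ 88 + 91·3 = 361 (mod 455).

361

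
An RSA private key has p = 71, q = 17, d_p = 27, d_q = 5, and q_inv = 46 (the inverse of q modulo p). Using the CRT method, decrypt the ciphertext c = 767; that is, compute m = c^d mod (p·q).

m₁ = c^(d_p) mod p: c ≡ 57 (mod 71), and 57^27 mod 71 = 54.
m₂ = c^(d_q) mod q: c ≡ 2 (mod 17), and 2^5 mod 17 = 15.
h = q_inv·(m₁ − m₂) mod p = 46·(54 − 15) mod 71 = 19.
m = m₂ + h·q = 15 + 19·17 = 338.

338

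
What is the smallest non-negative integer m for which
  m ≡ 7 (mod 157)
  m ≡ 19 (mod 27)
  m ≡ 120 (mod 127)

81019

The moduli are pairwise coprime; N = 157·27·127 = 538353.
N/157 = 3429; 3429 ≡ 132 (mod 157); 132·113 ≡ 1, so inverse 113.
N/27 = 19939; 19939 ≡ 13 (mod 27); 13·25 ≡ 1, so inverse 25.
N/127 = 4239; 4239 ≡ 48 (mod 127); 48·45 ≡ 1, so inverse 45.
m ≡ 7·3429·113 + 19·19939·25 + 120·4239·45 = 35073964.
35073964 mod 538353 = 81019.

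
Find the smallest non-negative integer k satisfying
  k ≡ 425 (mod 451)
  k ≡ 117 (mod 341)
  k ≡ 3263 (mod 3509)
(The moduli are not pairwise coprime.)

gcd(451, 341) = 11 and 11 | (117 − 425), so the pair is consistent; merging gives k ≡ 10347 (mod 13981), where 13981 = lcm(451, 341).
gcd(13981, 3509) = 11 and 11 | (3263 − 10347), so the pair is consistent; merging gives k ≡ 919112 (mod 4459939), where 4459939 = lcm(13981, 3509).
The solution is unique modulo lcm(451, 341, 3509) = 4459939.

919112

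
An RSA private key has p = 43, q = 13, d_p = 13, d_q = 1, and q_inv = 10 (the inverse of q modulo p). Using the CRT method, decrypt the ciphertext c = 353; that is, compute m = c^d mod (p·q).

m₁ = c^(d_p) mod p: c ≡ 9 (mod 43), and 9^13 mod 43 = 15.
m₂ = c^(d_q) mod q: c ≡ 2 (mod 13), and 2^1 mod 13 = 2.
h = q_inv·(m₁ − m₂) mod p = 10·(15 − 2) mod 43 = 1.
m = m₂ + h·q = 2 + 1·13 = 15.

15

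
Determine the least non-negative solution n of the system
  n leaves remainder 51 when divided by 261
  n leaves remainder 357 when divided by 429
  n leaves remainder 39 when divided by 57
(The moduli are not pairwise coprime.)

gcd(261, 429) = 3 and 3 | (357 − 51), so the pair is consistent; merging gives n ≡ 22236 (mod 37323), where 37323 = lcm(261, 429).
gcd(37323, 57) = 3 and 3 | (39 − 22236), so the pair is consistent; merging gives n ≡ 96882 (mod 709137), where 709137 = lcm(37323, 57).
The solution is unique modulo lcm(261, 429, 57) = 709137.

96882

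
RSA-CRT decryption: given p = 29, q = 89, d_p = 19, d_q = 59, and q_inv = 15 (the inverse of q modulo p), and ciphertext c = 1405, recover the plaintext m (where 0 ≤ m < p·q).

122

m₁ = c^(d_p) mod p: c ≡ 13 (mod 29), and 13^19 mod 29 = 6.
m₂ = c^(d_q) mod q: c ≡ 70 (mod 89), and 70^59 mod 89 = 33.
h = q_inv·(m₁ − m₂) mod p = 15·(6 − 33) mod 29 = 1.
m = m₂ + h·q = 33 + 1·89 = 122.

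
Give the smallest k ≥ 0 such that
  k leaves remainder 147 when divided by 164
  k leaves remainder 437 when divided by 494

gcd(164, 494) = 2 and 2 | (437 − 147), so the pair is consistent; merging gives k ≡ 9823 (mod 40508), where 40508 = lcm(164, 494).
The solution is unique modulo lcm(164, 494) = 40508.

9823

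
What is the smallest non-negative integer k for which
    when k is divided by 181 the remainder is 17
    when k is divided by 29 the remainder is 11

4361

From k ≡ 17 (mod 181) write k = 17 + 181t. Substituting into k ≡ 11 (mod 29) gives 181t ≡ 23 (mod 29), and since 7⁻¹ ≡ 25 (mod 29), t ≡ 24. Hence k ≡ 17 + 181·24 = 4361 (mod 5249).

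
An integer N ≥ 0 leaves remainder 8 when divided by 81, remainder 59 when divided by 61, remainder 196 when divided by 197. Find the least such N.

The moduli are pairwise coprime; M = 81·61·197 = 973377.
M/81 = 12017; 12017 ≡ 29 (mod 81); 29·14 ≡ 1, so inverse 14.
M/61 = 15957; 15957 ≡ 36 (mod 61); 36·39 ≡ 1, so inverse 39.
M/197 = 4941; 4941 ≡ 16 (mod 197); 16·37 ≡ 1, so inverse 37.
N ≡ 8·12017·14 + 59·15957·39 + 196·4941·37 = 73895093.
73895093 mod 973377 = 891818.

891818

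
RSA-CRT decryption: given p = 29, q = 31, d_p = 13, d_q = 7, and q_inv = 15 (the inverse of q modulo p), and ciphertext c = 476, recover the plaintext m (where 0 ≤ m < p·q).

m₁ = c^(d_p) mod p: c ≡ 12 (mod 29), and 12^13 mod 29 = 12.
m₂ = c^(d_q) mod q: c ≡ 11 (mod 31), and 11^7 mod 31 = 13.
h = q_inv·(m₁ − m₂) mod p = 15·(12 − 13) mod 29 = 14.
m = m₂ + h·q = 13 + 14·31 = 447.

447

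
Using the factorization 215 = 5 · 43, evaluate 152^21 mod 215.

Mod 5: 152 ≡ 2; by Fermat, exponent reduces to 21 mod 4 = 1; 2^1 ≡ 2 (mod 5).
Mod 43: 152 ≡ 23; 23^21 ≡ 1 (mod 43).
Combine by CRT: x ≡ 2 (mod 5), x ≡ 1 (mod 43) ⇒ x ≡ 87 (mod 215).

87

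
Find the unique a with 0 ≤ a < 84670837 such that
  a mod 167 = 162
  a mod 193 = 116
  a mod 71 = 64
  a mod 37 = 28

Combine the congruences pairwise.
From a ≡ 162 (mod 167) write a = 162 + 167t. Substituting into a ≡ 116 (mod 193) gives 167t ≡ 147 (mod 193), and since 167⁻¹ ≡ 141 (mod 193), t ≡ 76. Hence a ≡ 162 + 167·76 = 12854 (mod 32231).
From a ≡ 12854 (mod 32231) write a = 12854 + 32231t. Substituting into a ≡ 64 (mod 71) gives 32231t ≡ 61 (mod 71), and since 68⁻¹ ≡ 47 (mod 71), t ≡ 27. Hence a ≡ 12854 + 32231·27 = 883091 (mod 2288401).
From a ≡ 883091 (mod 2288401) write a = 883091 + 2288401t. Substituting into a ≡ 28 (mod 37) gives 2288401t ≡ 16 (mod 37), and since 25⁻¹ ≡ 3 (mod 37), t ≡ 11. Hence a ≡ 883091 + 2288401·11 = 26055502 (mod 84670837).

26055502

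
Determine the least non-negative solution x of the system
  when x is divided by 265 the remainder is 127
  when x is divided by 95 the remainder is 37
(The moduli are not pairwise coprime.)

3837

gcd(265, 95) = 5 and 5 | (37 − 127), so the pair is consistent; merging gives x ≡ 3837 (mod 5035), where 5035 = lcm(265, 95).
The solution is unique modulo lcm(265, 95) = 5035.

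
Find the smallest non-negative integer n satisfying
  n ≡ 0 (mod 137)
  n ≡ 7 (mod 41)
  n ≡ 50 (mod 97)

435386

Combine the congruences pairwise.
From n ≡ 0 (mod 137) write n = 0 + 137t. Substituting into n ≡ 7 (mod 41) gives 137t ≡ 7 (mod 41), and since 14⁻¹ ≡ 3 (mod 41), t ≡ 21. Hence n ≡ 0 + 137·21 = 2877 (mod 5617).
From n ≡ 2877 (mod 5617) write n = 2877 + 5617t. Substituting into n ≡ 50 (mod 97) gives 5617t ≡ 83 (mod 97), and since 88⁻¹ ≡ 43 (mod 97), t ≡ 77. Hence n ≡ 2877 + 5617·77 = 435386 (mod 544849).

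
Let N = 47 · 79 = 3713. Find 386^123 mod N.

3310

Mod 47: 386 ≡ 10; by Fermat, exponent reduces to 123 mod 46 = 31; 10^31 ≡ 20 (mod 47).
Mod 79: 386 ≡ 70; by Fermat, exponent reduces to 123 mod 78 = 45; 70^45 ≡ 71 (mod 79).
Combine by CRT: x ≡ 20 (mod 47), x ≡ 71 (mod 79) ⇒ x ≡ 3310 (mod 3713).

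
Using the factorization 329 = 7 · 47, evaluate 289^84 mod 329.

50

Mod 7: 289 ≡ 2; since 6 | 84, by Fermat 2^84 ≡ 1 (mod 7).
Mod 47: 289 ≡ 7; by Fermat, exponent reduces to 84 mod 46 = 38; 7^38 ≡ 3 (mod 47).
Combine by CRT: x ≡ 1 (mod 7), x ≡ 3 (mod 47) ⇒ x ≡ 50 (mod 329).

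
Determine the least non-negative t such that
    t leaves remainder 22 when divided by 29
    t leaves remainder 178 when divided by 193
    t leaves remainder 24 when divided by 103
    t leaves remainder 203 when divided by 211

23933722

The moduli are pairwise coprime; N = 29·193·103·211 = 121639601.
N/29 = 4194469; 4194469 ≡ 25 (mod 29); 25·7 ≡ 1, so inverse 7.
N/193 = 630257; 630257 ≡ 112 (mod 193); 112·81 ≡ 1, so inverse 81.
N/103 = 1180967; 1180967 ≡ 72 (mod 103); 72·93 ≡ 1, so inverse 93.
N/211 = 576491; 576491 ≡ 39 (mod 211); 39·92 ≡ 1, so inverse 92.
t ≡ 22·4194469·7 + 178·630257·81 + 24·1180967·93 + 203·576491·92 = 23135457912.
23135457912 mod 121639601 = 23933722.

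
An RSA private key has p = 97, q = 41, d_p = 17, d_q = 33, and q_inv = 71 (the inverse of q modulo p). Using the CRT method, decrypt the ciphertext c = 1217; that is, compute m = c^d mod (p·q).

1487

m₁ = c^(d_p) mod p: c ≡ 53 (mod 97), and 53^17 mod 97 = 32.
m₂ = c^(d_q) mod q: c ≡ 28 (mod 41), and 28^33 mod 41 = 11.
h = q_inv·(m₁ − m₂) mod p = 71·(32 − 11) mod 97 = 36.
m = m₂ + h·q = 11 + 36·41 = 1487.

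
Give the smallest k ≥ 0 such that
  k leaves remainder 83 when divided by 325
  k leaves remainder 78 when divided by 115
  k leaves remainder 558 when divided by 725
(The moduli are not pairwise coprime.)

gcd(325, 115) = 5 and 5 | (78 − 83), so the pair is consistent; merging gives k ≡ 2033 (mod 7475), where 7475 = lcm(325, 115).
gcd(7475, 725) = 25 and 25 | (558 − 2033), so the pair is consistent; merging gives k ≡ 121633 (mod 216775), where 216775 = lcm(7475, 725).
The solution is unique modulo lcm(325, 115, 725) = 216775.

121633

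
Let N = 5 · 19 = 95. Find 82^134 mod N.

Mod 5: 82 ≡ 2; by Fermat, exponent reduces to 134 mod 4 = 2; 2^2 ≡ 4 (mod 5).
Mod 19: 82 ≡ 6; by Fermat, exponent reduces to 134 mod 18 = 8; 6^8 ≡ 16 (mod 19).
Combine by CRT: x ≡ 4 (mod 5), x ≡ 16 (mod 19) ⇒ x ≡ 54 (mod 95).

54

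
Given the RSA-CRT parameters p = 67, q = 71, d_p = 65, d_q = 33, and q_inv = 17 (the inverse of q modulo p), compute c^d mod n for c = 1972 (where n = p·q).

104

m₁ = c^(d_p) mod p: c ≡ 29 (mod 67), and 29^65 mod 67 = 37.
m₂ = c^(d_q) mod q: c ≡ 55 (mod 71), and 55^33 mod 71 = 33.
h = q_inv·(m₁ − m₂) mod p = 17·(37 − 33) mod 67 = 1.
m = m₂ + h·q = 33 + 1·71 = 104.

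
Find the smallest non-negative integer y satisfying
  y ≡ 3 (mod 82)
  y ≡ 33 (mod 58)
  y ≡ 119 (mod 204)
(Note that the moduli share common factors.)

165971

Combine the congruences pairwise.
gcd(82, 58) = 2 and 2 | (33 − 3), so the pair is consistent; merging gives y ≡ 1889 (mod 2378), where 2378 = lcm(82, 58).
gcd(2378, 204) = 2 and 2 | (119 − 1889), so the pair is consistent; merging gives y ≡ 165971 (mod 242556), where 242556 = lcm(2378, 204).
The solution is unique modulo lcm(82, 58, 204) = 242556.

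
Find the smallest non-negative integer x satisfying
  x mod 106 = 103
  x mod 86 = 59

Combine the congruences pairwise.
gcd(106, 86) = 2 and 2 | (59 − 103), so the pair is consistent; merging gives x ≡ 1693 (mod 4558), where 4558 = lcm(106, 86).
The solution is unique modulo lcm(106, 86) = 4558.

1693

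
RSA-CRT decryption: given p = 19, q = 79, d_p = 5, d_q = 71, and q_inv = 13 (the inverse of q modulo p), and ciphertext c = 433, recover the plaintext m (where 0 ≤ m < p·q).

1484

m₁ = c^(d_p) mod p: c ≡ 15 (mod 19), and 15^5 mod 19 = 2.
m₂ = c^(d_q) mod q: c ≡ 38 (mod 79), and 38^71 mod 79 = 62.
h = q_inv·(m₁ − m₂) mod p = 13·(2 − 62) mod 19 = 18.
m = m₂ + h·q = 62 + 18·79 = 1484.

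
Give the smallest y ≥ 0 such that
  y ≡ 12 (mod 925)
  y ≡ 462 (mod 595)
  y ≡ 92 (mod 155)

gcd(925, 595) = 5 and 5 | (462 − 12), so the pair is consistent; merging gives y ≡ 21287 (mod 110075), where 110075 = lcm(925, 595).
gcd(110075, 155) = 5 and 5 | (92 − 21287), so the pair is consistent; merging gives y ≡ 1562337 (mod 3412325), where 3412325 = lcm(110075, 155).
The solution is unique modulo lcm(925, 595, 155) = 3412325.

1562337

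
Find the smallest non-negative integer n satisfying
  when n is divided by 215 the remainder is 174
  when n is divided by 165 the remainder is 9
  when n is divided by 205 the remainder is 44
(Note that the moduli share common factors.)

gcd(215, 165) = 5 and 5 | (9 − 174), so the pair is consistent; merging gives n ≡ 174 (mod 7095), where 7095 = lcm(215, 165).
gcd(7095, 205) = 5 and 5 | (44 − 174), so the pair is consistent; merging gives n ≡ 120789 (mod 290895), where 290895 = lcm(7095, 205).
The solution is unique modulo lcm(215, 165, 205) = 290895.

120789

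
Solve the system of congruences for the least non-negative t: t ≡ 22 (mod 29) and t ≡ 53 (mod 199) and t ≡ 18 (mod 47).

The moduli are pairwise coprime; N = 29·199·47 = 271237.
N/29 = 9353; 9353 ≡ 15 (mod 29); 15·2 ≡ 1, so inverse 2.
N/199 = 1363; 1363 ≡ 169 (mod 199); 169·126 ≡ 1, so inverse 126.
N/47 = 5771; 5771 ≡ 37 (mod 47); 37·14 ≡ 1, so inverse 14.
t ≡ 22·9353·2 + 53·1363·126 + 18·5771·14 = 10967938.
10967938 mod 271237 = 118458.

118458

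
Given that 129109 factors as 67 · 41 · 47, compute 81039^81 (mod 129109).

Mod 67: 81039 ≡ 36; by Fermat, exponent reduces to 81 mod 66 = 15; 36^15 ≡ 9 (mod 67).
Mod 41: 81039 ≡ 23; by Fermat, exponent reduces to 81 mod 40 = 1; 23^1 ≡ 23 (mod 41).
Mod 47: 81039 ≡ 11; by Fermat, exponent reduces to 81 mod 46 = 35; 11^35 ≡ 41 (mod 47).
Combine by CRT: x ≡ 9 (mod 67), x ≡ 23 (mod 41), x ≡ 41 (mod 47) ⇒ x ≡ 107812 (mod 129109).

107812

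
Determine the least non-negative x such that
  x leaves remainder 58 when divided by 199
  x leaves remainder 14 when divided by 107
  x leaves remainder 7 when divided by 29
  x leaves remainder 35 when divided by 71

36401735

Combine the congruences pairwise.
From x ≡ 58 (mod 199) write x = 58 + 199t. Substituting into x ≡ 14 (mod 107) gives 199t ≡ 63 (mod 107), and since 92⁻¹ ≡ 57 (mod 107), t ≡ 60. Hence x ≡ 58 + 199·60 = 11998 (mod 21293).
From x ≡ 11998 (mod 21293) write x = 11998 + 21293t. Substituting into x ≡ 7 (mod 29) gives 21293t ≡ 15 (mod 29), and since 7⁻¹ ≡ 25 (mod 29), t ≡ 27. Hence x ≡ 11998 + 21293·27 = 586909 (mod 617497).
From x ≡ 586909 (mod 617497) write x = 586909 + 617497t. Substituting into x ≡ 35 (mod 71) gives 617497t ≡ 12 (mod 71), and since 10⁻¹ ≡ 64 (mod 71), t ≡ 58. Hence x ≡ 586909 + 617497·58 = 36401735 (mod 43842287).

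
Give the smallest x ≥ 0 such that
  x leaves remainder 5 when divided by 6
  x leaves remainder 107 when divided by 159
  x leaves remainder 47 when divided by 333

1379

Combine the congruences pairwise.
gcd(6, 159) = 3 and 3 | (107 − 5), so the pair is consistent; merging gives x ≡ 107 (mod 318), where 318 = lcm(6, 159).
gcd(318, 333) = 3 and 3 | (47 − 107), so the pair is consistent; merging gives x ≡ 1379 (mod 35298), where 35298 = lcm(318, 333).
The solution is unique modulo lcm(6, 159, 333) = 35298.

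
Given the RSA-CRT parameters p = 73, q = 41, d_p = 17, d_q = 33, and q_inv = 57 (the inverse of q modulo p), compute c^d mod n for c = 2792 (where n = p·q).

m₁ = c^(d_p) mod p: c ≡ 18 (mod 73), and 18^17 mod 73 = 69.
m₂ = c^(d_q) mod q: c ≡ 4 (mod 41), and 4^33 mod 41 = 23.
h = q_inv·(m₁ − m₂) mod p = 57·(69 − 23) mod 73 = 67.
m = m₂ + h·q = 23 + 67·41 = 2770.

2770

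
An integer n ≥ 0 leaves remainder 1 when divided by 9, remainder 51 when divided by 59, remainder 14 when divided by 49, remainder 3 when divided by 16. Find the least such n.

200179

The moduli are pairwise coprime; M = 9·59·49·16 = 416304.
M/9 = 46256; 46256 ≡ 5 (mod 9); 5·2 ≡ 1, so inverse 2.
M/59 = 7056; 7056 ≡ 35 (mod 59); 35·27 ≡ 1, so inverse 27.
M/49 = 8496; 8496 ≡ 19 (mod 49); 19·31 ≡ 1, so inverse 31.
M/16 = 26019; 26019 ≡ 3 (mod 16); 3·11 ≡ 1, so inverse 11.
n ≡ 1·46256·2 + 51·7056·27 + 14·8496·31 + 3·26019·11 = 14354515.
14354515 mod 416304 = 200179.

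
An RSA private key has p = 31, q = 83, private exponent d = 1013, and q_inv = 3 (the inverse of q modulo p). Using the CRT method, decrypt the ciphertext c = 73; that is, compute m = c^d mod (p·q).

818

d_p = d mod (p−1) = 1013 mod 30 = 23; d_q = d mod (q−1) = 29.
m₁ = c^(d_p) mod p: c ≡ 11 (mod 31), and 11^23 mod 31 = 12.
m₂ = c^(d_q) mod q: c ≡ 73 (mod 83), and 73^29 mod 83 = 71.
h = q_inv·(m₁ − m₂) mod p = 3·(12 − 71) mod 31 = 9.
m = m₂ + h·q = 71 + 9·83 = 818.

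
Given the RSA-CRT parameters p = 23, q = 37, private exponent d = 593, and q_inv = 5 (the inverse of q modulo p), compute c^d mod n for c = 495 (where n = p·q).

d_p = d mod (p−1) = 593 mod 22 = 21; d_q = d mod (q−1) = 17.
m₁ = c^(d_p) mod p: c ≡ 12 (mod 23), and 12^21 mod 23 = 2.
m₂ = c^(d_q) mod q: c ≡ 14 (mod 37), and 14^17 mod 37 = 29.
h = q_inv·(m₁ − m₂) mod p = 5·(2 − 29) mod 23 = 3.
m = m₂ + h·q = 29 + 3·37 = 140.

140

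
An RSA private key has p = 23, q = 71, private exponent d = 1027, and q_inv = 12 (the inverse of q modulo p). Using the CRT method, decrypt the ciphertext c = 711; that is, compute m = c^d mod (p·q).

d_p = d mod (p−1) = 1027 mod 22 = 15; d_q = d mod (q−1) = 47.
m₁ = c^(d_p) mod p: c ≡ 21 (mod 23), and 21^15 mod 23 = 7.
m₂ = c^(d_q) mod q: c ≡ 1 (mod 71), and 1^47 mod 71 = 1.
h = q_inv·(m₁ − m₂) mod p = 12·(7 − 1) mod 23 = 3.
m = m₂ + h·q = 1 + 3·71 = 214.

214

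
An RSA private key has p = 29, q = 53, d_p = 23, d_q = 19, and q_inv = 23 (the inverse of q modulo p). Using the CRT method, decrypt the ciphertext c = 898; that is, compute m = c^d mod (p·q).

231

m₁ = c^(d_p) mod p: c ≡ 28 (mod 29), and 28^23 mod 29 = 28.
m₂ = c^(d_q) mod q: c ≡ 50 (mod 53), and 50^19 mod 53 = 19.
h = q_inv·(m₁ − m₂) mod p = 23·(28 − 19) mod 29 = 4.
m = m₂ + h·q = 19 + 4·53 = 231.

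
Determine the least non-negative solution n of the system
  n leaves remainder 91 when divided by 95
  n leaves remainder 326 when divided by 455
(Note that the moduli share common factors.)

3511

gcd(95, 455) = 5 and 5 | (326 − 91), so the pair is consistent; merging gives n ≡ 3511 (mod 8645), where 8645 = lcm(95, 455).
The solution is unique modulo lcm(95, 455) = 8645.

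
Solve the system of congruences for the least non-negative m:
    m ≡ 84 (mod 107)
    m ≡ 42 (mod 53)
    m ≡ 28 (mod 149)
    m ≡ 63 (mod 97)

From m ≡ 84 (mod 107) write m = 84 + 107t. Substituting into m ≡ 42 (mod 53) gives 107t ≡ 11 (mod 53), and since 1⁻¹ ≡ 1 (mod 53), t ≡ 11. Hence m ≡ 84 + 107·11 = 1261 (mod 5671).
From m ≡ 1261 (mod 5671) write m = 1261 + 5671t. Substituting into m ≡ 28 (mod 149) gives 5671t ≡ 108 (mod 149), and since 9⁻¹ ≡ 116 (mod 149), t ≡ 12. Hence m ≡ 1261 + 5671·12 = 69313 (mod 844979).
From m ≡ 69313 (mod 844979) write m = 69313 + 844979t. Substituting into m ≡ 63 (mod 97) gives 844979t ≡ 8 (mod 97), and since 12⁻¹ ≡ 89 (mod 97), t ≡ 33. Hence m ≡ 69313 + 844979·33 = 27953620 (mod 81962963).

27953620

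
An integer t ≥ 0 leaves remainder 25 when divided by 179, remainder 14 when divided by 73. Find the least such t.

From t ≡ 25 (mod 179) write t = 25 + 179s. Substituting into t ≡ 14 (mod 73) gives 179s ≡ 62 (mod 73), and since 33⁻¹ ≡ 31 (mod 73), s ≡ 24. Hence t ≡ 25 + 179·24 = 4321 (mod 13067).

4321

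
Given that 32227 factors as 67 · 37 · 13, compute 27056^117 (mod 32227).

Mod 67: 27056 ≡ 55; by Fermat, exponent reduces to 117 mod 66 = 51; 55^51 ≡ 9 (mod 67).
Mod 37: 27056 ≡ 9; by Fermat, exponent reduces to 117 mod 36 = 9; 9^9 ≡ 1 (mod 37).
Mod 13: 27056 ≡ 3; by Fermat, exponent reduces to 117 mod 12 = 9; 3^9 ≡ 1 (mod 13).
Combine by CRT: x ≡ 9 (mod 67), x ≡ 1 (mod 37), x ≡ 1 (mod 13) ⇒ x ≡ 11064 (mod 32227).

11064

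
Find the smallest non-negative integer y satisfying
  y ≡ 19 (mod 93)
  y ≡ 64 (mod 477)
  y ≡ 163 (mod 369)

gcd(93, 477) = 3 and 3 | (64 − 19), so the pair is consistent; merging gives y ≡ 1972 (mod 14787), where 14787 = lcm(93, 477).
gcd(14787, 369) = 9 and 9 | (163 − 1972), so the pair is consistent; merging gives y ≡ 223777 (mod 606267), where 606267 = lcm(14787, 369).
The solution is unique modulo lcm(93, 477, 369) = 606267.

223777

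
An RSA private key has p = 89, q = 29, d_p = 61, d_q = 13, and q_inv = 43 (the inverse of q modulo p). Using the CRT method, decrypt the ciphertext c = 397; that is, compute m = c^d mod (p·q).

m₁ = c^(d_p) mod p: c ≡ 41 (mod 89), and 41^61 mod 89 = 24.
m₂ = c^(d_q) mod q: c ≡ 20 (mod 29), and 20^13 mod 29 = 16.
h = q_inv·(m₁ − m₂) mod p = 43·(24 − 16) mod 89 = 77.
m = m₂ + h·q = 16 + 77·29 = 2249.

2249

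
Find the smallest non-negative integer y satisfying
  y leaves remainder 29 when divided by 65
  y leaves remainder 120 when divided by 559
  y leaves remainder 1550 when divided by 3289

gcd(65, 559) = 13 and 13 | (120 − 29), so the pair is consistent; merging gives y ≡ 679 (mod 2795), where 2795 = lcm(65, 559).
gcd(2795, 3289) = 13 and 13 | (1550 − 679), so the pair is consistent; merging gives y ≡ 498189 (mod 707135), where 707135 = lcm(2795, 3289).
The solution is unique modulo lcm(65, 559, 3289) = 707135.

498189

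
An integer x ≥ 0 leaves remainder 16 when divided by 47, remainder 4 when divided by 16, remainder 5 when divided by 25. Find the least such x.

The moduli are pairwise coprime; N = 47·16·25 = 18800.
N/47 = 400; 400 ≡ 24 (mod 47); 24·2 ≡ 1, so inverse 2.
N/16 = 1175; 1175 ≡ 7 (mod 16); 7·7 ≡ 1, so inverse 7.
N/25 = 752; 752 ≡ 2 (mod 25); 2·13 ≡ 1, so inverse 13.
x ≡ 16·400·2 + 4·1175·7 + 5·752·13 = 94580.
94580 mod 18800 = 580.

580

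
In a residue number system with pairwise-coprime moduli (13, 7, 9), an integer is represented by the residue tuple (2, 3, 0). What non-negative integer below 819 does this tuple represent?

171

Combine the congruences pairwise.
From x ≡ 2 (mod 13) write x = 2 + 13t. Substituting into x ≡ 3 (mod 7) gives 13t ≡ 1 (mod 7), and since 6⁻¹ ≡ 6 (mod 7), t ≡ 6. Hence x ≡ 2 + 13·6 = 80 (mod 91).
From x ≡ 80 (mod 91) write x = 80 + 91t. Substituting into x ≡ 0 (mod 9) gives 91t ≡ 1 (mod 9), and since 1⁻¹ ≡ 1 (mod 9), t ≡ 1. Hence x ≡ 80 + 91·1 = 171 (mod 819).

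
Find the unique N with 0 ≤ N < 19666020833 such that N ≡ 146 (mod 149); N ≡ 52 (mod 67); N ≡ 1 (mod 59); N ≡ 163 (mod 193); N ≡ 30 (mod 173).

19172465184

The moduli are pairwise coprime; M = 149·67·59·193·173 = 19666020833.
M/149 = 131986717; 131986717 ≡ 133 (mod 149); 133·121 ≡ 1, so inverse 121.
M/67 = 293522699; 293522699 ≡ 54 (mod 67); 54·36 ≡ 1, so inverse 36.
M/59 = 333322387; 333322387 ≡ 58 (mod 59); 58·58 ≡ 1, so inverse 58.
M/193 = 101896481; 101896481 ≡ 8 (mod 193); 8·169 ≡ 1, so inverse 169.
M/173 = 113676421; 113676421 ≡ 24 (mod 173); 24·137 ≡ 1, so inverse 137.
N ≡ 146·131986717·121 + 52·293522699·36 + 1·333322387·58 + 163·101896481·169 + 30·113676421·137 = 6174636985913.
6174636985913 mod 19666020833 = 19172465184.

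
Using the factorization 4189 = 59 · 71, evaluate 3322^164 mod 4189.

3685

Mod 59: 3322 ≡ 18; by Fermat, exponent reduces to 164 mod 58 = 48; 18^48 ≡ 27 (mod 59).
Mod 71: 3322 ≡ 56; by Fermat, exponent reduces to 164 mod 70 = 24; 56^24 ≡ 64 (mod 71).
Combine by CRT: x ≡ 27 (mod 59), x ≡ 64 (mod 71) ⇒ x ≡ 3685 (mod 4189).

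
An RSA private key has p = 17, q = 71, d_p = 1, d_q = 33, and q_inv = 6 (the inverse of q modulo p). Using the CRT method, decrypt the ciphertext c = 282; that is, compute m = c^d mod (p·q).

1047

m₁ = c^(d_p) mod p: c ≡ 10 (mod 17), and 10^1 mod 17 = 10.
m₂ = c^(d_q) mod q: c ≡ 69 (mod 71), and 69^33 mod 71 = 53.
h = q_inv·(m₁ − m₂) mod p = 6·(10 − 53) mod 17 = 14.
m = m₂ + h·q = 53 + 14·71 = 1047.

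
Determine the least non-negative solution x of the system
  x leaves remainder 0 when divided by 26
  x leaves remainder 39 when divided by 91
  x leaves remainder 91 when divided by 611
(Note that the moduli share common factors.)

5590

Combine the congruences pairwise.
gcd(26, 91) = 13 and 13 | (39 − 0), so the pair is consistent; merging gives x ≡ 130 (mod 182), where 182 = lcm(26, 91).
gcd(182, 611) = 13 and 13 | (91 − 130), so the pair is consistent; merging gives x ≡ 5590 (mod 8554), where 8554 = lcm(182, 611).
The solution is unique modulo lcm(26, 91, 611) = 8554.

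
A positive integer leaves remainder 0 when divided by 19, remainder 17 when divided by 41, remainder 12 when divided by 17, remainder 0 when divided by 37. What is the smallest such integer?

371887

The moduli are pairwise coprime; N = 19·41·17·37 = 489991.
N/19 = 25789; 25789 ≡ 6 (mod 19); 6·16 ≡ 1, so inverse 16.
N/41 = 11951; 11951 ≡ 20 (mod 41); 20·39 ≡ 1, so inverse 39.
N/17 = 28823; 28823 ≡ 8 (mod 17); 8·15 ≡ 1, so inverse 15.
N/37 = 13243; 13243 ≡ 34 (mod 37); 34·12 ≡ 1, so inverse 12.
m ≡ 0·25789·16 + 17·11951·39 + 12·28823·15 + 0·13243·12 = 13111653.
13111653 mod 489991 = 371887.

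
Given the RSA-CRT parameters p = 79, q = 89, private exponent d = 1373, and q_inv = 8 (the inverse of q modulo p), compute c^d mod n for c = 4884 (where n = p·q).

d_p = d mod (p−1) = 1373 mod 78 = 47; d_q = d mod (q−1) = 53.
m₁ = c^(d_p) mod p: c ≡ 65 (mod 79), and 65^47 mod 79 = 10.
m₂ = c^(d_q) mod q: c ≡ 78 (mod 89), and 78^53 mod 89 = 64.
h = q_inv·(m₁ − m₂) mod p = 8·(10 − 64) mod 79 = 42.
m = m₂ + h·q = 64 + 42·89 = 3802.

3802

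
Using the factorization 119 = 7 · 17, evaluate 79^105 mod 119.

Mod 7: 79 ≡ 2; by Fermat, exponent reduces to 105 mod 6 = 3; 2^3 ≡ 1 (mod 7).
Mod 17: 79 ≡ 11; by Fermat, exponent reduces to 105 mod 16 = 9; 11^9 ≡ 6 (mod 17).
Combine by CRT: x ≡ 1 (mod 7), x ≡ 6 (mod 17) ⇒ x ≡ 57 (mod 119).

57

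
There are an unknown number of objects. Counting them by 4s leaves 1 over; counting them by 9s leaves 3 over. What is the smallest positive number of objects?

Combine the congruences pairwise.
From N ≡ 1 (mod 4) write N = 1 + 4t. Substituting into N ≡ 3 (mod 9) gives 4t ≡ 2 (mod 9), and since 4⁻¹ ≡ 7 (mod 9), t ≡ 5. Hence N ≡ 1 + 4·5 = 21 (mod 36).

21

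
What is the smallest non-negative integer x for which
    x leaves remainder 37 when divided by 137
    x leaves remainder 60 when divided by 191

12093

From x ≡ 37 (mod 137) write x = 37 + 137t. Substituting into x ≡ 60 (mod 191) gives 137t ≡ 23 (mod 191), and since 137⁻¹ ≡ 145 (mod 191), t ≡ 88. Hence x ≡ 37 + 137·88 = 12093 (mod 26167).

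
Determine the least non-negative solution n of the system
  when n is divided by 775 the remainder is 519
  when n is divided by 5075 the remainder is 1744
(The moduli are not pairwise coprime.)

98169

Combine the congruences pairwise.
gcd(775, 5075) = 25 and 25 | (1744 − 519), so the pair is consistent; merging gives n ≡ 98169 (mod 157325), where 157325 = lcm(775, 5075).
The solution is unique modulo lcm(775, 5075) = 157325.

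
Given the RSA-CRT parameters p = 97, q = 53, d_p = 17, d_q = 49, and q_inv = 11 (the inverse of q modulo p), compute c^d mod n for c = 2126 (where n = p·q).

m₁ = c^(d_p) mod p: c ≡ 89 (mod 97), and 89^17 mod 97 = 89.
m₂ = c^(d_q) mod q: c ≡ 6 (mod 53), and 6^49 mod 53 = 40.
h = q_inv·(m₁ − m₂) mod p = 11·(89 − 40) mod 97 = 54.
m = m₂ + h·q = 40 + 54·53 = 2902.

2902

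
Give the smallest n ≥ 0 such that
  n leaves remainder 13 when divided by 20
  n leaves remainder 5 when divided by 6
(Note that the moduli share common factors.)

Combine the congruences pairwise.
gcd(20, 6) = 2 and 2 | (5 − 13), so the pair is consistent; merging gives n ≡ 53 (mod 60), where 60 = lcm(20, 6).
The solution is unique modulo lcm(20, 6) = 60.

53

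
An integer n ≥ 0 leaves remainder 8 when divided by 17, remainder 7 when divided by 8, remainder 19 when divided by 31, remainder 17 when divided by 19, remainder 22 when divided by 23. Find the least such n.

534335

Combine the congruences pairwise.
From n ≡ 8 (mod 17) write n = 8 + 17t. Substituting into n ≡ 7 (mod 8) gives 17t ≡ 7 (mod 8), and since 1⁻¹ ≡ 1 (mod 8), t ≡ 7. Hence n ≡ 8 + 17·7 = 127 (mod 136).
From n ≡ 127 (mod 136) write n = 127 + 136t. Substituting into n ≡ 19 (mod 31) gives 136t ≡ 16 (mod 31), and since 12⁻¹ ≡ 13 (mod 31), t ≡ 22. Hence n ≡ 127 + 136·22 = 3119 (mod 4216).
From n ≡ 3119 (mod 4216) write n = 3119 + 4216t. Substituting into n ≡ 17 (mod 19) gives 4216t ≡ 14 (mod 19), and since 17⁻¹ ≡ 9 (mod 19), t ≡ 12. Hence n ≡ 3119 + 4216·12 = 53711 (mod 80104).
From n ≡ 53711 (mod 80104) write n = 53711 + 80104t. Substituting into n ≡ 22 (mod 23) gives 80104t ≡ 16 (mod 23), and since 18⁻¹ ≡ 9 (mod 23), t ≡ 6. Hence n ≡ 53711 + 80104·6 = 534335 (mod 1842392).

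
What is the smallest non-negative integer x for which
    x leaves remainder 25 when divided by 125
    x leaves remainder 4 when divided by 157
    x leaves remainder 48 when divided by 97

The moduli are pairwise coprime; N = 125·157·97 = 1903625.
N/125 = 15229; 15229 ≡ 104 (mod 125); 104·119 ≡ 1, so inverse 119.
N/157 = 12125; 12125 ≡ 36 (mod 157); 36·48 ≡ 1, so inverse 48.
N/97 = 19625; 19625 ≡ 31 (mod 97); 31·72 ≡ 1, so inverse 72.
x ≡ 25·15229·119 + 4·12125·48 + 48·19625·72 = 115458275.
115458275 mod 1903625 = 1240775.

1240775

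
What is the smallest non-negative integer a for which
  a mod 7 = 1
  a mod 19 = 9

85

From a ≡ 1 (mod 7) write a = 1 + 7t. Substituting into a ≡ 9 (mod 19) gives 7t ≡ 8 (mod 19), and since 7⁻¹ ≡ 11 (mod 19), t ≡ 12. Hence a ≡ 1 + 7·12 = 85 (mod 133).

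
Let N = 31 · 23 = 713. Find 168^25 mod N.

Mod 31: 168 ≡ 13; 13^25 ≡ 26 (mod 31).
Mod 23: 168 ≡ 7; by Fermat, exponent reduces to 25 mod 22 = 3; 7^3 ≡ 21 (mod 23).
Combine by CRT: x ≡ 26 (mod 31), x ≡ 21 (mod 23) ⇒ x ≡ 274 (mod 713).

274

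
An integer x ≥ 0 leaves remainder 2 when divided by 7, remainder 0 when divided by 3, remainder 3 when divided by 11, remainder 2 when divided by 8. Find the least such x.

1290

The moduli are pairwise coprime; N = 7·3·11·8 = 1848.
N/7 = 264; 264 ≡ 5 (mod 7); 5·3 ≡ 1, so inverse 3.
N/3 = 616; 616 ≡ 1 (mod 3), inverse 1.
N/11 = 168; 168 ≡ 3 (mod 11); 3·4 ≡ 1, so inverse 4.
N/8 = 231; 231 ≡ 7 (mod 8); 7·7 ≡ 1, so inverse 7.
x ≡ 2·264·3 + 0·616·1 + 3·168·4 + 2·231·7 = 6834.
6834 mod 1848 = 1290.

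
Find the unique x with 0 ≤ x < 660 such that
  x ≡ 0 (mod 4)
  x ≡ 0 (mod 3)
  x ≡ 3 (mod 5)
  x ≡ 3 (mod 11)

168

The moduli are pairwise coprime; N = 4·3·5·11 = 660.
N/4 = 165; 165 ≡ 1 (mod 4), inverse 1.
N/3 = 220; 220 ≡ 1 (mod 3), inverse 1.
N/5 = 132; 132 ≡ 2 (mod 5); 2·3 ≡ 1, so inverse 3.
N/11 = 60; 60 ≡ 5 (mod 11); 5·9 ≡ 1, so inverse 9.
x ≡ 0·165·1 + 0·220·1 + 3·132·3 + 3·60·9 = 2808.
2808 mod 660 = 168.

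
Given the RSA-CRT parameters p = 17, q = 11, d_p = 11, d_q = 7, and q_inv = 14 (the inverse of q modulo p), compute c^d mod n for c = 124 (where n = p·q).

130

m₁ = c^(d_p) mod p: c ≡ 5 (mod 17), and 5^11 mod 17 = 11.
m₂ = c^(d_q) mod q: c ≡ 3 (mod 11), and 3^7 mod 11 = 9.
h = q_inv·(m₁ − m₂) mod p = 14·(11 − 9) mod 17 = 11.
m = m₂ + h·q = 9 + 11·11 = 130.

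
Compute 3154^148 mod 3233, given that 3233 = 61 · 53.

1846

Mod 61: 3154 ≡ 43; by Fermat, exponent reduces to 148 mod 60 = 28; 43^28 ≡ 16 (mod 61).
Mod 53: 3154 ≡ 27; by Fermat, exponent reduces to 148 mod 52 = 44; 27^44 ≡ 44 (mod 53).
Combine by CRT: x ≡ 16 (mod 61), x ≡ 44 (mod 53) ⇒ x ≡ 1846 (mod 3233).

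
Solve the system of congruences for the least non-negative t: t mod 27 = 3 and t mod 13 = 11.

From t ≡ 3 (mod 27) write t = 3 + 27s. Substituting into t ≡ 11 (mod 13) gives 27s ≡ 8 (mod 13), and since 1⁻¹ ≡ 1 (mod 13), s ≡ 8. Hence t ≡ 3 + 27·8 = 219 (mod 351).

219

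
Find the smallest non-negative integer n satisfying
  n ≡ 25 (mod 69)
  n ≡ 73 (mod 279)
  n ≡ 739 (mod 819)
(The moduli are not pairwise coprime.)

Combine the congruences pairwise.
gcd(69, 279) = 3 and 3 | (73 − 25), so the pair is consistent; merging gives n ≡ 2026 (mod 6417), where 6417 = lcm(69, 279).
gcd(6417, 819) = 9 and 9 | (739 − 2026), so the pair is consistent; merging gives n ≡ 335710 (mod 583947), where 583947 = lcm(6417, 819).
The solution is unique modulo lcm(69, 279, 819) = 583947.

335710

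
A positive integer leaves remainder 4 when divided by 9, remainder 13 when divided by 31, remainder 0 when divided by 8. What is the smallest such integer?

1408

Combine the congruences pairwise.
From m ≡ 4 (mod 9) write m = 4 + 9t. Substituting into m ≡ 13 (mod 31) gives 9t ≡ 9 (mod 31), and since 9⁻¹ ≡ 7 (mod 31), t ≡ 1. Hence m ≡ 4 + 9·1 = 13 (mod 279).
From m ≡ 13 (mod 279) write m = 13 + 279t. Substituting into m ≡ 0 (mod 8) gives 279t ≡ 3 (mod 8), and since 7⁻¹ ≡ 7 (mod 8), t ≡ 5. Hence m ≡ 13 + 279·5 = 1408 (mod 2232).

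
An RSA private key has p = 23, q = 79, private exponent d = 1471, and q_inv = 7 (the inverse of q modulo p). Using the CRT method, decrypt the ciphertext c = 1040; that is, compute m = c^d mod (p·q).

490

d_p = d mod (p−1) = 1471 mod 22 = 19; d_q = d mod (q−1) = 67.
m₁ = c^(d_p) mod p: c ≡ 5 (mod 23), and 5^19 mod 23 = 7.
m₂ = c^(d_q) mod q: c ≡ 13 (mod 79), and 13^67 mod 79 = 16.
h = q_inv·(m₁ − m₂) mod p = 7·(7 − 16) mod 23 = 6.
m = m₂ + h·q = 16 + 6·79 = 490.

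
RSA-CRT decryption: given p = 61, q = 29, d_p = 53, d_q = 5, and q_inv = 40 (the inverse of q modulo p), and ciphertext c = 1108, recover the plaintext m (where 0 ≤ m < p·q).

m₁ = c^(d_p) mod p: c ≡ 10 (mod 61), and 10^53 mod 61 = 54.
m₂ = c^(d_q) mod q: c ≡ 6 (mod 29), and 6^5 mod 29 = 4.
h = q_inv·(m₁ − m₂) mod p = 40·(54 − 4) mod 61 = 48.
m = m₂ + h·q = 4 + 48·29 = 1396.

1396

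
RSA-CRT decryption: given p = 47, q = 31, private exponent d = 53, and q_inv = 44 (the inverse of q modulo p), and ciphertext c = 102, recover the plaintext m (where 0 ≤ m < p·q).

59

d_p = d mod (p−1) = 53 mod 46 = 7; d_q = d mod (q−1) = 23.
m₁ = c^(d_p) mod p: c ≡ 8 (mod 47), and 8^7 mod 47 = 12.
m₂ = c^(d_q) mod q: c ≡ 9 (mod 31), and 9^23 mod 31 = 28.
h = q_inv·(m₁ − m₂) mod p = 44·(12 − 28) mod 47 = 1.
m = m₂ + h·q = 28 + 1·31 = 59.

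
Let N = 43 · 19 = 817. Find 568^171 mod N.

Mod 43: 568 ≡ 9; by Fermat, exponent reduces to 171 mod 42 = 3; 9^3 ≡ 41 (mod 43).
Mod 19: 568 ≡ 17; by Fermat, exponent reduces to 171 mod 18 = 9; 17^9 ≡ 1 (mod 19).
Combine by CRT: x ≡ 41 (mod 43), x ≡ 1 (mod 19) ⇒ x ≡ 514 (mod 817).

514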